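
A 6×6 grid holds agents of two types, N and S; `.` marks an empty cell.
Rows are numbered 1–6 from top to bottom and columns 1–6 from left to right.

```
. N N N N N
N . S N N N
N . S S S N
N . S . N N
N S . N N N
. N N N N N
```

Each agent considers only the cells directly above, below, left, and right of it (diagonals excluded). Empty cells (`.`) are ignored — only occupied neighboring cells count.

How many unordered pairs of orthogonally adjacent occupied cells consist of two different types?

Scan each occupied cell's neighbors to the right and below so each pair is counted once.
From row 1: 1 unlike of 8 pairs (running 1/8).
From row 2: 3 unlike of 8 pairs (running 4/16).
From row 3: 2 unlike of 7 pairs (running 6/23).
From row 4: 0 unlike of 4 pairs (running 6/27).
From row 5: 2 unlike of 7 pairs (running 8/34).
From row 6: 0 unlike of 4 pairs (running 8/38).
Total adjacent occupied pairs: 38; unlike-type pairs: 8.

8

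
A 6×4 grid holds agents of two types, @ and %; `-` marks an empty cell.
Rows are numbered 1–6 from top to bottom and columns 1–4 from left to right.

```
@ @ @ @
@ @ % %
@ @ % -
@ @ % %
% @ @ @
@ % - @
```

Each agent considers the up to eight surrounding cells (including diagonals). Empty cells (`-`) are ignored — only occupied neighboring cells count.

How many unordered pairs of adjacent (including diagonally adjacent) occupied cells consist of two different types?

24

Scan each occupied cell's neighbors to the right and below (and the two forward diagonals) so each pair is counted once.
From row 1: 5 unlike of 13 pairs (running 5/13).
From row 2: 3 unlike of 11 pairs (running 8/24).
From row 3: 3 unlike of 10 pairs (running 11/34).
From row 4: 8 unlike of 13 pairs (running 19/47).
From row 5: 4 unlike of 10 pairs (running 23/57).
From row 6: 1 unlike of 1 pairs (running 24/58).
Total adjacent occupied pairs: 58; unlike-type pairs: 24.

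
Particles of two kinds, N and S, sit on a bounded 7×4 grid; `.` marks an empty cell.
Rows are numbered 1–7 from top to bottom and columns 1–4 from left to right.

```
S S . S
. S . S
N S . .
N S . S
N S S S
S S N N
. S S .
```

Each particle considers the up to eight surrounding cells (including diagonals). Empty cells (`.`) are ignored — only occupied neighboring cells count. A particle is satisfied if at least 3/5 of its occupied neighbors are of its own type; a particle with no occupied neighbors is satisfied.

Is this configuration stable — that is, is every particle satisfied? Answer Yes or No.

No

(1,1)S 2/2 ✓
(1,2)S 2/2 ✓
(1,4)S 1/1 ✓
(2,2)S 3/4 ✓
(2,4)S 1/1 ✓
(3,1)N 1/4 ✗
(3,2)S 2/4 ✗
(4,1)N 2/5 ✗
(4,2)S 3/6 ✗
(4,4)S 2/2 ✓
(5,1)N 1/5 ✗
(5,2)S 4/7 ✗
(5,3)S 5/7 ✓
(5,4)S 2/4 ✗
(6,1)S 3/4 ✓
(6,2)S 5/7 ✓
(6,3)N 1/7 ✗
(6,4)N 1/4 ✗
(7,2)S 3/4 ✓
(7,3)S 2/4 ✗
For instance (3,1) has only 1/4 same-type neighbors, below 3/5.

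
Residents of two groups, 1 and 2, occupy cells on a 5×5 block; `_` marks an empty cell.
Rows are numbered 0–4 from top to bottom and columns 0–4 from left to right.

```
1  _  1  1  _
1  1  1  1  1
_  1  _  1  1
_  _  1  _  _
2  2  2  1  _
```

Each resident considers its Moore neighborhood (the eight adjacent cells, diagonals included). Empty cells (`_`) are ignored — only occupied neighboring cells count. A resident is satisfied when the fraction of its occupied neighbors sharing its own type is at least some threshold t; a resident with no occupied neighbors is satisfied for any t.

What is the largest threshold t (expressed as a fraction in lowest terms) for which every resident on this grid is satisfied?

1/3

(0,0)1 2/2
(0,2)1 4/4
(0,3)1 4/4
(1,0)1 3/3
(1,1)1 5/5
(1,2)1 6/6
(1,3)1 6/6
(1,4)1 4/4
(2,1)1 4/4
(2,3)1 5/5
(2,4)1 3/3
(3,2)1 3/5
(4,0)2 1/1
(4,1)2 2/3
(4,2)2 1/3
(4,3)1 1/2
The smallest same-type fraction is 1/3 at (4,2), which reduces to 1/3. Any threshold above that leaves this resident unsatisfied.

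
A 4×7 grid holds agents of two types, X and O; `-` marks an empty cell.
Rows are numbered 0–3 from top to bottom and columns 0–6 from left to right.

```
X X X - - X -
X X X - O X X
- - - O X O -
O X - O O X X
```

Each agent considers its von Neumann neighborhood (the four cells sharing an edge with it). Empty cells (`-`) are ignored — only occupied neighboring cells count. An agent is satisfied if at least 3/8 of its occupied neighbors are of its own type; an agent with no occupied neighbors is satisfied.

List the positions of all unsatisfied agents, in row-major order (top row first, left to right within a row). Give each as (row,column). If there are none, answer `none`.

Row 0: (0,0)X 2/2 ok · (0,1)X 3/3 ok · (0,2)X 2/2 ok · (0,5)X 1/1 ok
Row 1: (1,0)X 2/2 ok · (1,1)X 3/3 ok · (1,2)X 2/2 ok · (1,4)O 0/2 unhappy · (1,5)X 2/4 ok · (1,6)X 1/1 ok
Row 2: (2,3)O 1/2 ok · (2,4)X 0/4 unhappy · (2,5)O 0/3 unhappy
Row 3: (3,0)O 0/1 unhappy · (3,1)X 0/1 unhappy · (3,3)O 2/2 ok · (3,4)O 1/3 unhappy · (3,5)X 1/3 unhappy · (3,6)X 1/1 ok

(1,4), (2,4), (2,5), (3,0), (3,1), (3,4), (3,5)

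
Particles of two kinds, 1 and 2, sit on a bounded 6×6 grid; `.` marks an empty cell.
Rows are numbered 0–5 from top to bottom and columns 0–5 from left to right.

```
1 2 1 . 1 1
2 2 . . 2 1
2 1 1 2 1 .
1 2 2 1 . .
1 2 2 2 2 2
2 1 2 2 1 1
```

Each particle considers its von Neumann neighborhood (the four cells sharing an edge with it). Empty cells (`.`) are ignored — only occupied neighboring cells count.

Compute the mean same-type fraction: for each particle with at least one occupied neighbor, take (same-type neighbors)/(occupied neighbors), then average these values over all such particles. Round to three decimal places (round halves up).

0.394

(0,0)1 0/2
(0,1)2 1/3
(0,2)1 0/1
(0,4)1 1/2
(0,5)1 2/2
(1,0)2 2/3
(1,1)2 2/3
(1,4)2 0/3
(1,5)1 1/2
(2,0)2 1/3
(2,1)1 1/4
(2,2)1 1/3
(2,3)2 0/3
(2,4)1 0/2
(3,0)1 1/3
(3,1)2 2/4
(3,2)2 2/4
(3,3)1 0/3
(4,0)1 1/3
(4,1)2 2/4
(4,2)2 4/4
(4,3)2 3/4
(4,4)2 2/3
(4,5)2 1/2
(5,0)2 0/2
(5,1)1 0/3
(5,2)2 2/3
(5,3)2 2/3
(5,4)1 1/3
(5,5)1 1/2
Sum over 30 particles: 0/2 + 1/3 + 0/1 + 1/2 + 2/2 + 2/3 + 2/3 + 0/3 + 1/2 + 1/3 + 1/4 + 1/3 + 0/3 + 0/2 + 1/3 + 2/4 + 2/4 + 0/3 + 1/3 + 2/4 + 4/4 + 3/4 + 2/3 + 1/2 + 0/2 + 0/3 + 2/3 + 2/3 + 1/3 + 1/2 = 71/6; mean = 71/6 ÷ 30 = 71/180 = 0.394444… → 0.394.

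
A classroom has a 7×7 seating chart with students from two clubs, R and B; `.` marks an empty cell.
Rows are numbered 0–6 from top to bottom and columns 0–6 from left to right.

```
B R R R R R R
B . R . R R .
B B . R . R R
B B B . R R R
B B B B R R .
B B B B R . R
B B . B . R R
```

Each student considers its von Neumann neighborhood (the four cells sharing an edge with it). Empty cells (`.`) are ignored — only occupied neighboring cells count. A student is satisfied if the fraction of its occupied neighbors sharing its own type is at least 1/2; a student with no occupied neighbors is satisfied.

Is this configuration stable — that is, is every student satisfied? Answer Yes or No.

Yes

(0,0)B 1/2 ✓
(0,1)R 1/2 ✓
(0,2)R 3/3 ✓
(0,3)R 2/2 ✓
(0,4)R 3/3 ✓
(0,5)R 3/3 ✓
(0,6)R 1/1 ✓
(1,0)B 2/2 ✓
(1,2)R 1/1 ✓
(1,4)R 2/2 ✓
(1,5)R 3/3 ✓
(2,0)B 3/3 ✓
(2,1)B 2/2 ✓
(2,3)R 0/0 ✓
(2,5)R 3/3 ✓
(2,6)R 2/2 ✓
(3,0)B 3/3 ✓
(3,1)B 4/4 ✓
(3,2)B 2/2 ✓
(3,4)R 2/2 ✓
(3,5)R 4/4 ✓
(3,6)R 2/2 ✓
(4,0)B 3/3 ✓
(4,1)B 4/4 ✓
(4,2)B 4/4 ✓
(4,3)B 2/3 ✓
(4,4)R 3/4 ✓
(4,5)R 2/2 ✓
(5,0)B 3/3 ✓
(5,1)B 4/4 ✓
(5,2)B 3/3 ✓
(5,3)B 3/4 ✓
(5,4)R 1/2 ✓
(5,6)R 1/1 ✓
(6,0)B 2/2 ✓
(6,1)B 2/2 ✓
(6,3)B 1/1 ✓
(6,5)R 1/1 ✓
(6,6)R 2/2 ✓
All meet the threshold, so the configuration is stable.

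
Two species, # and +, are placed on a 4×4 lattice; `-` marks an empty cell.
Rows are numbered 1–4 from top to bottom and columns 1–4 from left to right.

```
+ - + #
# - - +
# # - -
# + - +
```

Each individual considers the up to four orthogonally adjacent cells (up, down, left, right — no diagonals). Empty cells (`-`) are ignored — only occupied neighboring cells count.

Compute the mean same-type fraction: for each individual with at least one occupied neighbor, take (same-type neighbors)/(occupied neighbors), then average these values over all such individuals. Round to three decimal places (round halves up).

(1,1)+ 0/1
(1,3)+ 0/1
(1,4)# 0/2
(2,1)# 1/2
(2,4)+ 0/1
(3,1)# 3/3
(3,2)# 1/2
(4,1)# 1/2
(4,2)+ 0/2
(4,4)+ — no occupied neighbors
Sum over 9 individuals: 0/1 + 0/1 + 0/2 + 1/2 + 0/1 + 3/3 + 1/2 + 1/2 + 0/2 = 5/2; mean = 5/2 ÷ 9 = 5/18 = 0.277777… → 0.278.

0.278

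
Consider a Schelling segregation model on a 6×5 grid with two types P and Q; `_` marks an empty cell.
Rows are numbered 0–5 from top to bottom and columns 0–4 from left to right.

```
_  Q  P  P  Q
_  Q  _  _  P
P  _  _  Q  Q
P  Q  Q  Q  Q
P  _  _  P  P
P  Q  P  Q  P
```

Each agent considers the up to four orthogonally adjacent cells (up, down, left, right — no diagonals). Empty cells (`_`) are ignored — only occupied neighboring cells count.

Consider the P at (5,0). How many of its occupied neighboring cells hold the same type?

Occupied neighbors of (5,0): (4,0)=P, (5,1)=Q.
Same type (P): 1 of 2.

1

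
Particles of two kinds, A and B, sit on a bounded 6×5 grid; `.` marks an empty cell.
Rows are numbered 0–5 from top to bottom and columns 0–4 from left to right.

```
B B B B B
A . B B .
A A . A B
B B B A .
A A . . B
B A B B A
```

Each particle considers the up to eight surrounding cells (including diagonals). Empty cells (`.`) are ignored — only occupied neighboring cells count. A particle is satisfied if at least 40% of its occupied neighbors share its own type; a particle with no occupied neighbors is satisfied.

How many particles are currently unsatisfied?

(0,0)B 1/2 ✓
(0,1)B 3/4 ✓
(0,2)B 4/4 ✓
(0,3)B 4/4 ✓
(0,4)B 2/2 ✓
(1,0)A 2/4 ✓
(1,2)B 4/6 ✓
(1,3)B 5/6 ✓
(2,0)A 2/4 ✓
(2,1)A 2/6 ✗
(2,3)A 1/5 ✗
(2,4)B 1/3 ✗
(3,0)B 1/5 ✗
(3,1)B 2/6 ✗
(3,2)B 1/5 ✗
(3,3)A 1/4 ✗
(4,0)A 2/5 ✓
(4,1)A 2/7 ✗
(4,4)B 1/3 ✗
(5,0)B 0/3 ✗
(5,1)A 2/4 ✓
(5,2)B 1/3 ✗
(5,3)B 2/3 ✓
(5,4)A 0/2 ✗
Unsatisfied: (2,1), (2,3), (2,4), (3,0), (3,1), (3,2), (3,3), (4,1), (4,4), (5,0), (5,2), (5,4) — 12 in total.

12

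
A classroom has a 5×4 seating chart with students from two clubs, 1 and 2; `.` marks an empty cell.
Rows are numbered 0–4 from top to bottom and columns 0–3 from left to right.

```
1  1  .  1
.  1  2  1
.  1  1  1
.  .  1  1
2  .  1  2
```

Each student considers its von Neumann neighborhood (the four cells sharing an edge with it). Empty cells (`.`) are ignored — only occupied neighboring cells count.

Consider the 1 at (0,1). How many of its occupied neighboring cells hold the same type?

Occupied neighbors of (0,1): (1,1)=1, (0,0)=1.
Same type (1): 2 of 2.

2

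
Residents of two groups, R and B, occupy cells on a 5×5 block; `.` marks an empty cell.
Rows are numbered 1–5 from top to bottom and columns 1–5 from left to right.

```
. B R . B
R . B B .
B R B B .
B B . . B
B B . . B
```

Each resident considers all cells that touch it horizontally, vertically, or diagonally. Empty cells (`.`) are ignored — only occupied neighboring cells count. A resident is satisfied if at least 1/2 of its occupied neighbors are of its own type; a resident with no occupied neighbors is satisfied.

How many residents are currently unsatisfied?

4

(1,2)B 1/3 ✗
(1,3)R 0/3 ✗
(1,5)B 1/1 ✓
(2,1)R 1/3 ✗
(2,3)B 4/6 ✓
(2,4)B 4/5 ✓
(3,1)B 2/4 ✓
(3,2)R 1/6 ✗
(3,3)B 4/5 ✓
(3,4)B 4/4 ✓
(4,1)B 4/5 ✓
(4,2)B 5/6 ✓
(4,5)B 2/2 ✓
(5,1)B 3/3 ✓
(5,2)B 3/3 ✓
(5,5)B 1/1 ✓
Unsatisfied: (1,2), (1,3), (2,1), (3,2) — 4 in total.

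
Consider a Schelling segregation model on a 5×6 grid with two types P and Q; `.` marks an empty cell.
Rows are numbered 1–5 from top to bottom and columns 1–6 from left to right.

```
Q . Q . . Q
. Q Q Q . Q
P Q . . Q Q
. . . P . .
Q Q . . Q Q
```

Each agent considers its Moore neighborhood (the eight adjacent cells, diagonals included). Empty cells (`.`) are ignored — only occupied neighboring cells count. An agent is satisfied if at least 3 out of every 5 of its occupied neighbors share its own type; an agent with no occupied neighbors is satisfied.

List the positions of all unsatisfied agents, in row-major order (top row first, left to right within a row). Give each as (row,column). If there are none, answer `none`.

(3,1), (4,4), (5,5)

(1,1)Q 1/1 ok
(1,3)Q 3/3 ok
(1,6)Q 1/1 ok
(2,2)Q 4/5 ok
(2,3)Q 4/4 ok
(2,4)Q 3/3 ok
(2,6)Q 3/3 ok
(3,1)P 0/2 unhappy
(3,2)Q 2/3 ok
(3,5)Q 3/4 ok
(3,6)Q 2/2 ok
(4,4)P 0/2 unhappy
(5,1)Q 1/1 ok
(5,2)Q 1/1 ok
(5,5)Q 1/2 unhappy
(5,6)Q 1/1 ok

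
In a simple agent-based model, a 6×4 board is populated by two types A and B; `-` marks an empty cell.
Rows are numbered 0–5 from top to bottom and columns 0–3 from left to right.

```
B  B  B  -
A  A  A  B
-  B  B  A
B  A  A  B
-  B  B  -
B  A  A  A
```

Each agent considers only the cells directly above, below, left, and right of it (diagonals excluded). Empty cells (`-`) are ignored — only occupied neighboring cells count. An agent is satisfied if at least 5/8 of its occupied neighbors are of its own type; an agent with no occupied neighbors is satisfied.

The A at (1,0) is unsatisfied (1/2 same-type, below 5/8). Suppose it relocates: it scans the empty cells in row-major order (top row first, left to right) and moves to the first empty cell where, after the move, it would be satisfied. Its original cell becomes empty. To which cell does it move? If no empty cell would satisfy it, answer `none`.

none

Vacating (1,0). Empty cells in order:
  (0,3): 0/2 same-type → still unsatisfied.
  (2,0): 0/2 same-type → still unsatisfied.
  (4,0): 0/3 same-type → still unsatisfied.
  (4,3): 1/3 same-type → still unsatisfied.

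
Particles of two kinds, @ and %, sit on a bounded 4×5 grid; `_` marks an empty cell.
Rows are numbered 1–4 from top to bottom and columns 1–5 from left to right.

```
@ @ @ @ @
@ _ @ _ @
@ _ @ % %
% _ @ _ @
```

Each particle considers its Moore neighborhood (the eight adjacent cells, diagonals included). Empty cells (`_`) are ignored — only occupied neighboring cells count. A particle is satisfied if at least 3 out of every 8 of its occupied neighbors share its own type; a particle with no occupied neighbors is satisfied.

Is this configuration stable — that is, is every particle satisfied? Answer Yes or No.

No

Row 1: (1,1)@ 2/2 ok · (1,2)@ 4/4 ok · (1,3)@ 3/3 ok · (1,4)@ 4/4 ok · (1,5)@ 2/2 ok
Row 2: (2,1)@ 3/3 ok · (2,3)@ 4/5 ok · (2,5)@ 2/4 ok
Row 3: (3,1)@ 1/2 ok · (3,3)@ 2/3 ok · (3,4)% 1/6 unhappy · (3,5)% 1/3 unhappy
Row 4: (4,1)% 0/1 unhappy · (4,3)@ 1/2 ok · (4,5)@ 0/2 unhappy
For instance (3,4) has only 1/6 same-type neighbors, below 3/8.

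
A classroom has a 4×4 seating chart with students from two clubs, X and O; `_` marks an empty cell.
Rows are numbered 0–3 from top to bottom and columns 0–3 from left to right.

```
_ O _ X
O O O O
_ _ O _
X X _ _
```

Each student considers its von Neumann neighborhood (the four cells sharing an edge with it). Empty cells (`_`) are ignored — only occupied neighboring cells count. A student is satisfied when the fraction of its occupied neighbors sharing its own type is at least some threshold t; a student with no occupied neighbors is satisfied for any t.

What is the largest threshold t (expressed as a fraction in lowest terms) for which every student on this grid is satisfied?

(0,1)O 1/1
(0,3)X 0/1
(1,0)O 1/1
(1,1)O 3/3
(1,2)O 3/3
(1,3)O 1/2
(2,2)O 1/1
(3,0)X 1/1
(3,1)X 1/1
The smallest same-type fraction is 0/1 at (0,3), which reduces to 0/1. Any threshold above that leaves this student unsatisfied.

0/1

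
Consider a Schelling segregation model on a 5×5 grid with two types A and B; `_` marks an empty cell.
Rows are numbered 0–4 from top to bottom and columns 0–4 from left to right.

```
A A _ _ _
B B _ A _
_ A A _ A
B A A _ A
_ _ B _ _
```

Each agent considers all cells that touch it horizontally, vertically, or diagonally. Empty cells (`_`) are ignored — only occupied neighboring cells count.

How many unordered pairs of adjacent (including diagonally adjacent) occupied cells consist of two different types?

11

Scan each occupied cell's neighbors to the right and below (and the two forward diagonals) so each pair is counted once.
Row 0: A(0,0)–A(0,1)= A(0,0)–B(1,0)≠ A(0,0)–B(1,1)≠ A(0,1)–B(1,1)≠ A(0,1)–B(1,0)≠  → 4/5 unlike.
Row 1: B(1,0)–B(1,1)= B(1,0)–A(2,1)≠ B(1,1)–A(2,1)≠ B(1,1)–A(2,2)≠ A(1,3)–A(2,4)= A(1,3)–A(2,2)=  → 3/6 unlike.
Row 2: A(2,1)–A(2,2)= A(2,1)–A(3,1)= A(2,1)–A(3,2)= A(2,1)–B(3,0)≠ A(2,2)–A(3,2)= A(2,2)–A(3,1)= A(2,4)–A(3,4)=  → 1/7 unlike.
Row 3: B(3,0)–A(3,1)≠ A(3,1)–A(3,2)= A(3,1)–B(4,2)≠ A(3,2)–B(4,2)≠  → 3/4 unlike.
Total adjacent occupied pairs: 22; unlike-type pairs: 11.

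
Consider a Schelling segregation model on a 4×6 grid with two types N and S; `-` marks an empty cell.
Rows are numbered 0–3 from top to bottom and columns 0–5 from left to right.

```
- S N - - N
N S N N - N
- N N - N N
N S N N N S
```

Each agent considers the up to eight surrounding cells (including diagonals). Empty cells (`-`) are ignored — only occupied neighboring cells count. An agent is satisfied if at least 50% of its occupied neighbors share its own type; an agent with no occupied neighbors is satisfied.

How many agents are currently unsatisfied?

5

(0,1)S 1/4 unhappy
(0,2)N 2/4 ok
(0,5)N 1/1 ok
(1,0)N 1/3 unhappy
(1,1)S 1/6 unhappy
(1,2)N 4/6 ok
(1,3)N 4/4 ok
(1,5)N 3/3 ok
(2,1)N 5/7 ok
(2,2)N 5/7 ok
(2,4)N 5/6 ok
(2,5)N 3/4 ok
(3,0)N 1/2 ok
(3,1)S 0/4 unhappy
(3,2)N 3/4 ok
(3,3)N 4/4 ok
(3,4)N 3/4 ok
(3,5)S 0/3 unhappy
Unsatisfied: (0,1), (1,0), (1,1), (3,1), (3,5) — 5 in total.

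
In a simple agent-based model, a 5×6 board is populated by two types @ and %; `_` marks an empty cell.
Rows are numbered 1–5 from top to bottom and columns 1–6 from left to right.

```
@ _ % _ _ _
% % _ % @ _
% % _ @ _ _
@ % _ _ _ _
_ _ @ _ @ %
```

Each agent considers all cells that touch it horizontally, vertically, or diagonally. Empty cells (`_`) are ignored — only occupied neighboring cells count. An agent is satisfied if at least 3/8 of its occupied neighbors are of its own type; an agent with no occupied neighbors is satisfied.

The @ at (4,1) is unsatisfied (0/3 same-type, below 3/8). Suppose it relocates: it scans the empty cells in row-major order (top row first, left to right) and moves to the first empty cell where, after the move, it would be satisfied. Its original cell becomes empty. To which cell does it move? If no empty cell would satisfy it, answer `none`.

(1,5)

Vacating (4,1). Empty cells in order:
  (1,2): 1/4 same-type → still unsatisfied.
  (1,4): 1/3 same-type → still unsatisfied.
  (1,5): 1/2 same-type → satisfied — stop here.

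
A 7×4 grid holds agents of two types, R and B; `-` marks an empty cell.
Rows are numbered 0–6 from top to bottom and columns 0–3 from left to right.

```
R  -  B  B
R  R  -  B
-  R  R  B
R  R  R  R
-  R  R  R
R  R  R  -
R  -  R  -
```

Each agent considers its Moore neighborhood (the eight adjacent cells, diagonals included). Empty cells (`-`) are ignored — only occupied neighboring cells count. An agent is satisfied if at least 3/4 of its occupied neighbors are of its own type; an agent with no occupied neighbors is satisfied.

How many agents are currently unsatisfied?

Row 0: (0,0)R 2/2 ok · (0,2)B 2/3 unhappy · (0,3)B 2/2 ok
Row 1: (1,0)R 3/3 ok · (1,1)R 4/5 ok · (1,3)B 3/4 ok
Row 2: (2,1)R 6/6 ok · (2,2)R 5/7 unhappy · (2,3)B 1/4 unhappy
Row 3: (3,0)R 3/3 ok · (3,1)R 6/6 ok · (3,2)R 7/8 ok · (3,3)R 4/5 ok
Row 4: (4,1)R 7/7 ok · (4,2)R 7/7 ok · (4,3)R 4/4 ok
Row 5: (5,0)R 3/3 ok · (5,1)R 6/6 ok · (5,2)R 5/5 ok
Row 6: (6,0)R 2/2 ok · (6,2)R 2/2 ok
Unsatisfied: (0,2), (2,2), (2,3) — 3 in total.

3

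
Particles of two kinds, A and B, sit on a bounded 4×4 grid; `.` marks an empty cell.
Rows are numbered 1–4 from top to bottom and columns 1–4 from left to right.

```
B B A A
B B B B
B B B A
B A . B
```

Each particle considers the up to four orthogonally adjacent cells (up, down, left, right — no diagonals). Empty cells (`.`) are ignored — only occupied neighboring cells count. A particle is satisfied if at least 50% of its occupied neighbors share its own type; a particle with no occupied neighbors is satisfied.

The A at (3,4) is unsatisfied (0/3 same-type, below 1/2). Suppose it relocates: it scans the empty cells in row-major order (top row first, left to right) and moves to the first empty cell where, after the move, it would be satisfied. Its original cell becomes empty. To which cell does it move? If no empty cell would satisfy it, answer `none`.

none

Vacating (3,4). Empty cells in order:
  (4,3): 1/3 same-type → still unsatisfied.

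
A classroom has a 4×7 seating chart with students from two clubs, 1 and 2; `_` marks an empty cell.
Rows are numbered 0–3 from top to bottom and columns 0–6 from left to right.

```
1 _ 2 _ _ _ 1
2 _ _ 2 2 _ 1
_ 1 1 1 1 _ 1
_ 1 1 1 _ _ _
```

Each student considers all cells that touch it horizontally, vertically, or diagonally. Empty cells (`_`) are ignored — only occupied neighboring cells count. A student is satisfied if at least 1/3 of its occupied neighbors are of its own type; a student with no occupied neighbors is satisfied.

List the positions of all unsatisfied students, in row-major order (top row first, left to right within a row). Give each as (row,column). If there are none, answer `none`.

Row 0: (0,0)1 0/1 unhappy · (0,2)2 1/1 ok · (0,6)1 1/1 ok
Row 1: (1,0)2 0/2 unhappy · (1,3)2 2/5 ok · (1,4)2 1/3 ok · (1,6)1 2/2 ok
Row 2: (2,1)1 3/4 ok · (2,2)1 5/6 ok · (2,3)1 4/6 ok · (2,4)1 2/4 ok · (2,6)1 1/1 ok
Row 3: (3,1)1 3/3 ok · (3,2)1 5/5 ok · (3,3)1 4/4 ok

(0,0), (1,0)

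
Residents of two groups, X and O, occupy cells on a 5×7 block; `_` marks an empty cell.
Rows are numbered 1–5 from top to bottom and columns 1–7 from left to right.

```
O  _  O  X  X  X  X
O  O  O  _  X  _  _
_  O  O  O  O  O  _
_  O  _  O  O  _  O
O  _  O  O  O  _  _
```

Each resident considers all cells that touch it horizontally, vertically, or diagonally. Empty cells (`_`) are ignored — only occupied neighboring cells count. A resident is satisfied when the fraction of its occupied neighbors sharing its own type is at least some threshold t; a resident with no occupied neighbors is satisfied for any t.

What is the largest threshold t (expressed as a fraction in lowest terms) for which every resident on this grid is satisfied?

1/2

(1,1)O 2/2
(1,3)O 2/3
(1,4)X 2/4
(1,5)X 3/3
(1,6)X 3/3
(1,7)X 1/1
(2,1)O 3/3
(2,2)O 6/6
(2,3)O 5/6
(2,5)X 3/6
(3,2)O 5/5
(3,3)O 6/6
(3,4)O 5/6
(3,5)O 4/5
(3,6)O 3/4
(4,2)O 4/4
(4,4)O 7/7
(4,5)O 6/6
(4,7)O 1/1
(5,1)O 1/1
(5,3)O 3/3
(5,4)O 4/4
(5,5)O 3/3
The smallest same-type fraction is 2/4 at (1,4), which reduces to 1/2. Any threshold above that leaves this resident unsatisfied.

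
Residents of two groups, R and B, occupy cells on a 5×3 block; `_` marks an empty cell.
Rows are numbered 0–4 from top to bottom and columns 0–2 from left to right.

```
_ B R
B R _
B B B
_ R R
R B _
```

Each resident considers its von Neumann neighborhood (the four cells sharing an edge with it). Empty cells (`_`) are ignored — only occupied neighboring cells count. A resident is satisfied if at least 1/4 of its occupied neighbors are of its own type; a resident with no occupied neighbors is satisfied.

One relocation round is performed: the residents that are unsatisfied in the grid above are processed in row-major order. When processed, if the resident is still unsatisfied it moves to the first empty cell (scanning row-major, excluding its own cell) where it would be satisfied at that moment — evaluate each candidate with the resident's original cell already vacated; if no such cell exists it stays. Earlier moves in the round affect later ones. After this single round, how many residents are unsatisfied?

Initially unsatisfied (in order): (0,1), (0,2), (1,1), (4,0), (4,1).
  (0,1) → (0,0).
  (0,2): now satisfied by earlier moves; stays.
  (1,1) → (0,1).
  (4,0) → (1,1).
  (4,1) → (1,2).
Resulting grid:
B R R
B R B
B B B
_ R R
_ _ _
All satisfied now.

0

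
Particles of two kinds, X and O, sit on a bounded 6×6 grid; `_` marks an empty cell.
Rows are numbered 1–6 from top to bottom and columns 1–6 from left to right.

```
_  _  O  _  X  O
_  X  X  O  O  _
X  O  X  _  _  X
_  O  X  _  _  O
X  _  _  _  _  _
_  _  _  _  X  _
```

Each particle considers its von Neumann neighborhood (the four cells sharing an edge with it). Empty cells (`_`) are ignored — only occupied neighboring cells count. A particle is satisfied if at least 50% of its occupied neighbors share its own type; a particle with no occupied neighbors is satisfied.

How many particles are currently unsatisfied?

(1,3)O 0/1 not
(1,5)X 0/2 not
(1,6)O 0/1 not
(2,2)X 1/2 satisfied
(2,3)X 2/4 satisfied
(2,4)O 1/2 satisfied
(2,5)O 1/2 satisfied
(3,1)X 0/1 not
(3,2)O 1/4 not
(3,3)X 2/3 satisfied
(3,6)X 0/1 not
(4,2)O 1/2 satisfied
(4,3)X 1/2 satisfied
(4,6)O 0/1 not
(5,1)X 0/0 satisfied
(6,5)X 0/0 satisfied
Unsatisfied: (1,3), (1,5), (1,6), (3,1), (3,2), (3,6), (4,6) — 7 in total.

7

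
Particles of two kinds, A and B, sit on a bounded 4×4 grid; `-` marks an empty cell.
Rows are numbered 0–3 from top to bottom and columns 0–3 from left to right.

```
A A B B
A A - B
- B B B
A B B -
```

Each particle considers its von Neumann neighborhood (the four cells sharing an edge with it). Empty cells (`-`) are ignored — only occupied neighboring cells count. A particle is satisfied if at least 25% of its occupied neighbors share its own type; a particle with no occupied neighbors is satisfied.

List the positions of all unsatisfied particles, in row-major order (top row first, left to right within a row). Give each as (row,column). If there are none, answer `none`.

(3,0)

(0,0)A 2/2 ✓
(0,1)A 2/3 ✓
(0,2)B 1/2 ✓
(0,3)B 2/2 ✓
(1,0)A 2/2 ✓
(1,1)A 2/3 ✓
(1,3)B 2/2 ✓
(2,1)B 2/3 ✓
(2,2)B 3/3 ✓
(2,3)B 2/2 ✓
(3,0)A 0/1 ✗
(3,1)B 2/3 ✓
(3,2)B 2/2 ✓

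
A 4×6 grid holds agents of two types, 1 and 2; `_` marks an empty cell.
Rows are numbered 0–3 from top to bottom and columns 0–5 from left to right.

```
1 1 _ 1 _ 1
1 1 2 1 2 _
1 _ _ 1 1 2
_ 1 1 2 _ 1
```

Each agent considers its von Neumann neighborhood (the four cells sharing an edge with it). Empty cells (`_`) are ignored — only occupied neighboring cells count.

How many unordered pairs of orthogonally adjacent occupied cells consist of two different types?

8

Scan each occupied cell's neighbors to the right and below so each pair is counted once.
Row 0: 1(0,0)–1(0,1)= 1(0,0)–1(1,0)= 1(0,1)–1(1,1)= 1(0,3)–1(1,3)=  → 0/4 unlike.
Row 1: 1(1,0)–1(1,1)= 1(1,0)–1(2,0)= 1(1,1)–2(1,2)≠ 2(1,2)–1(1,3)≠ 1(1,3)–2(1,4)≠ 1(1,3)–1(2,3)= 2(1,4)–1(2,4)≠  → 4/7 unlike.
Row 2: 1(2,3)–1(2,4)= 1(2,3)–2(3,3)≠ 1(2,4)–2(2,5)≠ 2(2,5)–1(3,5)≠  → 3/4 unlike.
Row 3: 1(3,1)–1(3,2)= 1(3,2)–2(3,3)≠  → 1/2 unlike.
Total adjacent occupied pairs: 17; unlike-type pairs: 8.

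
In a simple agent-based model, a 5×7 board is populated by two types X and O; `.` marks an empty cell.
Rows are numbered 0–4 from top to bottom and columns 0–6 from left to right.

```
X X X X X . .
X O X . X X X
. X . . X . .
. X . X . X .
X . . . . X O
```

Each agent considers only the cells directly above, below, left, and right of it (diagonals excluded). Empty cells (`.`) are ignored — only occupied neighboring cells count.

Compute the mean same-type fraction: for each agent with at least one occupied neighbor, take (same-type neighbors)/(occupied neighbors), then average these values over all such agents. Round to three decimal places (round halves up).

0.745

(0,0)X 2/2
(0,1)X 2/3
(0,2)X 3/3
(0,3)X 2/2
(0,4)X 2/2
(1,0)X 1/2
(1,1)O 0/4
(1,2)X 1/2
(1,4)X 3/3
(1,5)X 2/2
(1,6)X 1/1
(2,1)X 1/2
(2,4)X 1/1
(3,1)X 1/1
(3,3)X — no occupied neighbors
(3,5)X 1/1
(4,0)X — no occupied neighbors
(4,5)X 1/2
(4,6)O 0/1
Sum over 17 agents: 2/2 + 2/3 + 3/3 + 2/2 + 2/2 + 1/2 + 0/4 + 1/2 + 3/3 + 2/2 + 1/1 + 1/2 + 1/1 + 1/1 + 1/1 + 1/2 + 0/1 = 38/3; mean = 38/3 ÷ 17 = 38/51 = 0.745098… → 0.745.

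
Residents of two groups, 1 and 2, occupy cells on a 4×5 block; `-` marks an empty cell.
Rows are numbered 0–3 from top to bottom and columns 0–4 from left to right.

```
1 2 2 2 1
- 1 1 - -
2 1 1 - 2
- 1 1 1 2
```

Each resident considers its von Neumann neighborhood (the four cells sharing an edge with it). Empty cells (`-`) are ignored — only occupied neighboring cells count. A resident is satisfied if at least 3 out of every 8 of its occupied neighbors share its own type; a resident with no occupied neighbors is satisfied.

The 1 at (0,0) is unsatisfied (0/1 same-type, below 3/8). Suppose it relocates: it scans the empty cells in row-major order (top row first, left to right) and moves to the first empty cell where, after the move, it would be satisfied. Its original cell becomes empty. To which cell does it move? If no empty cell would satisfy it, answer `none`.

Vacating (0,0). Empty cells in order:
  (1,0): 1/2 same-type → satisfied — stop here.

(1,0)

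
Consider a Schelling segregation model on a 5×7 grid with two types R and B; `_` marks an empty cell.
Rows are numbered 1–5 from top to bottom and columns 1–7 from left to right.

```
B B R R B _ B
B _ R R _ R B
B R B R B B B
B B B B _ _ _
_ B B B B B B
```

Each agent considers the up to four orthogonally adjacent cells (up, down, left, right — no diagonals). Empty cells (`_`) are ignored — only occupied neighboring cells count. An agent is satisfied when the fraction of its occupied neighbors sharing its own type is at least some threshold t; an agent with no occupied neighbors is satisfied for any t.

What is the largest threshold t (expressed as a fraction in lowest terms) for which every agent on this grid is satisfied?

Row 1: (1,1)B 2/2 · (1,2)B 1/2 · (1,3)R 2/3 · (1,4)R 2/3 · (1,5)B 0/1 · (1,7)B 1/1
Row 2: (2,1)B 2/2 · (2,3)R 2/3 · (2,4)R 3/3 · (2,6)R 0/2 · (2,7)B 2/3
Row 3: (3,1)B 2/3 · (3,2)R 0/3 · (3,3)B 1/4 · (3,4)R 1/4 · (3,5)B 1/2 · (3,6)B 2/3 · (3,7)B 2/2
Row 4: (4,1)B 2/2 · (4,2)B 3/4 · (4,3)B 4/4 · (4,4)B 2/3
Row 5: (5,2)B 2/2 · (5,3)B 3/3 · (5,4)B 3/3 · (5,5)B 2/2 · (5,6)B 2/2 · (5,7)B 1/1
The smallest same-type fraction is 0/1 at (1,5), which reduces to 0/1. Any threshold above that leaves this agent unsatisfied.

0/1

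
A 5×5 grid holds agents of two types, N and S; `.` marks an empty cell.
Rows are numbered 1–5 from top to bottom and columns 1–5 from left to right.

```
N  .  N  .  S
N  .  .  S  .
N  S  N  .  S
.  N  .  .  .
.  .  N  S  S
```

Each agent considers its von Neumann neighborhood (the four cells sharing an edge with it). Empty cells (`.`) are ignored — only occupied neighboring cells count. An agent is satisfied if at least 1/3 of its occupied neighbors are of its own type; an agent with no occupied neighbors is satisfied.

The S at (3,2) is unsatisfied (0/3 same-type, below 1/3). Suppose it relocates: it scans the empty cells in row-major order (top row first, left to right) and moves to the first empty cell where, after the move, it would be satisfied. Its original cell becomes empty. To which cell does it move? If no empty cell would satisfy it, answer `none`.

(1,4)

Vacating (3,2). Empty cells in order:
  (1,2): 0/2 same-type → still unsatisfied.
  (1,4): 2/3 same-type → satisfied — stop here.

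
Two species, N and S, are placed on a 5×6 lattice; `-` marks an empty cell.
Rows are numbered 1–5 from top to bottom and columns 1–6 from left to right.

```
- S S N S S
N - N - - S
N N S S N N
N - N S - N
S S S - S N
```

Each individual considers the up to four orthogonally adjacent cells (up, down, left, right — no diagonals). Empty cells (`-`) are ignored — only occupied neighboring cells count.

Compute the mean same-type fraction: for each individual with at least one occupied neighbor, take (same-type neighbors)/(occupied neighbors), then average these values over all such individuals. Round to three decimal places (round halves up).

0.540

Row 1: (1,2)S 1/1 · (1,3)S 1/3 · (1,4)N 0/2 · (1,5)S 1/2 · (1,6)S 2/2
Row 2: (2,1)N 1/1 · (2,3)N 0/2 · (2,6)S 1/2
Row 3: (3,1)N 3/3 · (3,2)N 1/2 · (3,3)S 1/4 · (3,4)S 2/3 · (3,5)N 1/2 · (3,6)N 2/3
Row 4: (4,1)N 1/2 · (4,3)N 0/3 · (4,4)S 1/2 · (4,6)N 2/2
Row 5: (5,1)S 1/2 · (5,2)S 2/2 · (5,3)S 1/2 · (5,5)S 0/1 · (5,6)N 1/2
Sum over 23 individuals: 1/1 + 1/3 + 0/2 + 1/2 + 2/2 + 1/1 + 0/2 + 1/2 + 3/3 + 1/2 + 1/4 + 2/3 + 1/2 + 2/3 + 1/2 + 0/3 + 1/2 + 2/2 + 1/2 + 2/2 + 1/2 + 0/1 + 1/2 = 149/12; mean = 149/12 ÷ 23 = 149/276 = 0.539855… → 0.540.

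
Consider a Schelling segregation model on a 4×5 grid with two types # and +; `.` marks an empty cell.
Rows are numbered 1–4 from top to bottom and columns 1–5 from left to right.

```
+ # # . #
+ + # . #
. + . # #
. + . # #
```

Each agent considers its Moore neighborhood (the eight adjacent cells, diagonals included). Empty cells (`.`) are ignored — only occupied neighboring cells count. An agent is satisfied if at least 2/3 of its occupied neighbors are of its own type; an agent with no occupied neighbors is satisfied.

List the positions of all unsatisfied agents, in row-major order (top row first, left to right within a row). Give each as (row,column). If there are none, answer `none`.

(1,1)+ 2/3 satisfied
(1,2)# 2/5 not
(1,3)# 2/3 satisfied
(1,5)# 1/1 satisfied
(2,1)+ 3/4 satisfied
(2,2)+ 3/6 not
(2,3)# 3/5 not
(2,5)# 3/3 satisfied
(3,2)+ 3/4 satisfied
(3,4)# 5/5 satisfied
(3,5)# 4/4 satisfied
(4,2)+ 1/1 satisfied
(4,4)# 3/3 satisfied
(4,5)# 3/3 satisfied

(1,2), (2,2), (2,3)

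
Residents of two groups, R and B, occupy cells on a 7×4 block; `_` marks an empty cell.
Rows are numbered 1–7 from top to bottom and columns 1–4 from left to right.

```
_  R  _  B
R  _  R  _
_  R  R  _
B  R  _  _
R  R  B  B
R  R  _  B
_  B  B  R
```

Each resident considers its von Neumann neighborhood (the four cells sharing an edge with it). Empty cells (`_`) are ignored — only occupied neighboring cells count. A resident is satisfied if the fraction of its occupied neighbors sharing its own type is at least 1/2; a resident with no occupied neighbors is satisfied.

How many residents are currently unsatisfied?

2

Row 1: (1,2)R 0/0 ✓ · (1,4)B 0/0 ✓
Row 2: (2,1)R 0/0 ✓ · (2,3)R 1/1 ✓
Row 3: (3,2)R 2/2 ✓ · (3,3)R 2/2 ✓
Row 4: (4,1)B 0/2 ✗ · (4,2)R 2/3 ✓
Row 5: (5,1)R 2/3 ✓ · (5,2)R 3/4 ✓ · (5,3)B 1/2 ✓ · (5,4)B 2/2 ✓
Row 6: (6,1)R 2/2 ✓ · (6,2)R 2/3 ✓ · (6,4)B 1/2 ✓
Row 7: (7,2)B 1/2 ✓ · (7,3)B 1/2 ✓ · (7,4)R 0/2 ✗
Unsatisfied: (4,1), (7,4) — 2 in total.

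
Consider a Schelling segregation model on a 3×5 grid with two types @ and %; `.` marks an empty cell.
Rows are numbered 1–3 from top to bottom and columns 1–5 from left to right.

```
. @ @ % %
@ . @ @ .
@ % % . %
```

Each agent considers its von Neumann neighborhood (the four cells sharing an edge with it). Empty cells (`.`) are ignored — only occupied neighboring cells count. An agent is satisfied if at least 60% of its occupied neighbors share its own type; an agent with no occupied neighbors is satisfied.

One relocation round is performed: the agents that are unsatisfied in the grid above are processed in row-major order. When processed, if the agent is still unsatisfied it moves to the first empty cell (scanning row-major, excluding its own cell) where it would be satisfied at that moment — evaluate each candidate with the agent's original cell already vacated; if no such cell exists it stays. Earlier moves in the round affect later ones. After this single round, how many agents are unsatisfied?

0

Initially unsatisfied (in order): (1,4), (2,4), (3,1), (3,2), (3,3).
  (1,4) → (2,5).
  (2,4) → (1,1).
  (3,1) → (2,2).
  (3,2) → (3,4).
  (3,3) → (2,4).
Resulting grid:
@ @ @ . %
@ @ @ % %
. . . % %
All satisfied now.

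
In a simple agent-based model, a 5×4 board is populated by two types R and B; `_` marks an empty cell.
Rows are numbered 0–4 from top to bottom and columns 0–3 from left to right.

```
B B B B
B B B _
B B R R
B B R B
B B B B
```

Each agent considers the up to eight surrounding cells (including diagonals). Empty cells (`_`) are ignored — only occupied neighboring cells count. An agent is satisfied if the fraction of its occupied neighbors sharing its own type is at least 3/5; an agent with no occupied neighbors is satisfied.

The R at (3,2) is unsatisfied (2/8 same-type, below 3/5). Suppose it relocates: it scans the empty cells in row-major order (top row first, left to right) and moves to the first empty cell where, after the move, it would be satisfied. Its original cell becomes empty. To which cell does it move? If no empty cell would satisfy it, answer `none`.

none

Vacating (3,2). Empty cells in order:
  (1,3): 2/5 same-type → still unsatisfied.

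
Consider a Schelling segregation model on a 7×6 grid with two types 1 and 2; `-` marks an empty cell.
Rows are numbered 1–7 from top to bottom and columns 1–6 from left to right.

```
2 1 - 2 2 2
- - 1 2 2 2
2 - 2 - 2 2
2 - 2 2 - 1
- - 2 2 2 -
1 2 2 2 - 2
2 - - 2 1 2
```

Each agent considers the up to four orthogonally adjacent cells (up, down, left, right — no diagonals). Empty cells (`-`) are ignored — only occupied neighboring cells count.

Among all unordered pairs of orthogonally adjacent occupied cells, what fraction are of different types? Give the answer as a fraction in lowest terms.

8/31

Scan each occupied cell's neighbors to the right and below so each pair is counted once.
Row 1: 2(1,1)–1(1,2)≠ 2(1,4)–2(1,5)= 2(1,4)–2(2,4)= 2(1,5)–2(1,6)= 2(1,5)–2(2,5)= 2(1,6)–2(2,6)=  → 1/6 unlike.
Row 2: 1(2,3)–2(2,4)≠ 1(2,3)–2(3,3)≠ 2(2,4)–2(2,5)= 2(2,5)–2(2,6)= 2(2,5)–2(3,5)= 2(2,6)–2(3,6)=  → 2/6 unlike.
Row 3: 2(3,1)–2(4,1)= 2(3,3)–2(4,3)= 2(3,5)–2(3,6)= 2(3,6)–1(4,6)≠  → 1/4 unlike.
Row 4: 2(4,3)–2(4,4)= 2(4,3)–2(5,3)= 2(4,4)–2(5,4)=  → 0/3 unlike.
Row 5: 2(5,3)–2(5,4)= 2(5,3)–2(6,3)= 2(5,4)–2(5,5)= 2(5,4)–2(6,4)=  → 0/4 unlike.
Row 6: 1(6,1)–2(6,2)≠ 1(6,1)–2(7,1)≠ 2(6,2)–2(6,3)= 2(6,3)–2(6,4)= 2(6,4)–2(7,4)= 2(6,6)–2(7,6)=  → 2/6 unlike.
Row 7: 2(7,4)–1(7,5)≠ 1(7,5)–2(7,6)≠  → 2/2 unlike.
Total adjacent occupied pairs: 31; unlike-type pairs: 8.
8/31 is already in lowest terms.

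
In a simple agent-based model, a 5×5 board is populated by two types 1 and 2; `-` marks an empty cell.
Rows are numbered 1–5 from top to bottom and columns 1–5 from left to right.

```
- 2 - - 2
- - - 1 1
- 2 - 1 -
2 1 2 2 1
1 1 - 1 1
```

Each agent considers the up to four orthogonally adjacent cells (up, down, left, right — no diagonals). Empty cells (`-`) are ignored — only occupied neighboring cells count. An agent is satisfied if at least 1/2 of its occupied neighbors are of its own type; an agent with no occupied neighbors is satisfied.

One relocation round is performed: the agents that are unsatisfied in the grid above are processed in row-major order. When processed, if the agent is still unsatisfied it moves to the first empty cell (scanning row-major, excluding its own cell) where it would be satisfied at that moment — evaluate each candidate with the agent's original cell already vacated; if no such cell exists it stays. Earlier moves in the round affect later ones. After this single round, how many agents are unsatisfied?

1

Initially unsatisfied (in order): (1,5), (3,2), (4,1), (4,2), (4,4).
  (1,5) → (1,1).
  (3,2) → (1,3).
  (4,1) → (1,4).
  (4,2): now satisfied by earlier moves; stays.
  (4,4) → (1,5).
Resulting grid:
2 2 2 2 2
- - - 1 1
- - - 1 -
- 1 2 - 1
1 1 - 1 1
Unsatisfied now: (4,3).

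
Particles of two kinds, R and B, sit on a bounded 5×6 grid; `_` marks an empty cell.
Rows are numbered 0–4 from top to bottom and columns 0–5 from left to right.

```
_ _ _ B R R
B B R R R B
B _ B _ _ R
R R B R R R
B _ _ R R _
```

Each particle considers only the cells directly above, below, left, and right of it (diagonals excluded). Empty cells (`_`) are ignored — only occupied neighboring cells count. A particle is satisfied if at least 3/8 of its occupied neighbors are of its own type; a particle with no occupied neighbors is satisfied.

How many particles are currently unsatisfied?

6

Row 0: (0,3)B 0/2 ✗ · (0,4)R 2/3 ✓ · (0,5)R 1/2 ✓
Row 1: (1,0)B 2/2 ✓ · (1,1)B 1/2 ✓ · (1,2)R 1/3 ✗ · (1,3)R 2/3 ✓ · (1,4)R 2/3 ✓ · (1,5)B 0/3 ✗
Row 2: (2,0)B 1/2 ✓ · (2,2)B 1/2 ✓ · (2,5)R 1/2 ✓
Row 3: (3,0)R 1/3 ✗ · (3,1)R 1/2 ✓ · (3,2)B 1/3 ✗ · (3,3)R 2/3 ✓ · (3,4)R 3/3 ✓ · (3,5)R 2/2 ✓
Row 4: (4,0)B 0/1 ✗ · (4,3)R 2/2 ✓ · (4,4)R 2/2 ✓
Unsatisfied: (0,3), (1,2), (1,5), (3,0), (3,2), (4,0) — 6 in total.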